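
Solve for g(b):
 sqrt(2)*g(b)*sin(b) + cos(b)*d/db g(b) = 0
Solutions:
 g(b) = C1*cos(b)^(sqrt(2))


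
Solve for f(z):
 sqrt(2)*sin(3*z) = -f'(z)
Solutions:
 f(z) = C1 + sqrt(2)*cos(3*z)/3


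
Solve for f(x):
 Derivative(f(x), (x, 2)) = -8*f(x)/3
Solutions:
 f(x) = C1*sin(2*sqrt(6)*x/3) + C2*cos(2*sqrt(6)*x/3)


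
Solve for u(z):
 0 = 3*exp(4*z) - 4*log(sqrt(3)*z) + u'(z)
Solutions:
 u(z) = C1 + 4*z*log(z) + 2*z*(-2 + log(3)) - 3*exp(4*z)/4


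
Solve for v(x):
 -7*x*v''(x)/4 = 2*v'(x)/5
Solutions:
 v(x) = C1 + C2*x^(27/35)


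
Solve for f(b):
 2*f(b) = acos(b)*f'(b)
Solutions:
 f(b) = C1*exp(2*Integral(1/acos(b), b))


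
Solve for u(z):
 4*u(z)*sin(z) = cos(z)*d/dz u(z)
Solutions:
 u(z) = C1/cos(z)^4


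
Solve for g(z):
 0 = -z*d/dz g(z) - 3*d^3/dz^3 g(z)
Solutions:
 g(z) = C1 + Integral(C2*airyai(-3^(2/3)*z/3) + C3*airybi(-3^(2/3)*z/3), z)


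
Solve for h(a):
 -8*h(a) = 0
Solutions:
 h(a) = 0


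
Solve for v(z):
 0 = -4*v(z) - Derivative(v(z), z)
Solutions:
 v(z) = C1*exp(-4*z)


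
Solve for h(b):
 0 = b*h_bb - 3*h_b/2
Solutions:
 h(b) = C1 + C2*b^(5/2)


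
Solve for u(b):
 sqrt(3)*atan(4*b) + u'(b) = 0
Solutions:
 u(b) = C1 - sqrt(3)*(b*atan(4*b) - log(16*b^2 + 1)/8)


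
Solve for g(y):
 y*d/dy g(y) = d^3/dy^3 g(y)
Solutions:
 g(y) = C1 + Integral(C2*airyai(y) + C3*airybi(y), y)


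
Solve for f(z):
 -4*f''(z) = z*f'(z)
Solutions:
 f(z) = C1 + C2*erf(sqrt(2)*z/4)


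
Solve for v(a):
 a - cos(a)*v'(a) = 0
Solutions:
 v(a) = C1 + Integral(a/cos(a), a)


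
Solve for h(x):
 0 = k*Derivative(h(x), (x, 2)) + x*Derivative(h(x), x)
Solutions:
 h(x) = C1 + C2*sqrt(k)*erf(sqrt(2)*x*sqrt(1/k)/2)


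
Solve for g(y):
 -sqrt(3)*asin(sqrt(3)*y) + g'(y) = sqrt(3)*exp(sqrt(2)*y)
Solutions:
 g(y) = C1 + sqrt(3)*(y*asin(sqrt(3)*y) + sqrt(3)*sqrt(1 - 3*y^2)/3) + sqrt(6)*exp(sqrt(2)*y)/2


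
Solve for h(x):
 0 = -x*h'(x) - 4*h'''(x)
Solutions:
 h(x) = C1 + Integral(C2*airyai(-2^(1/3)*x/2) + C3*airybi(-2^(1/3)*x/2), x)


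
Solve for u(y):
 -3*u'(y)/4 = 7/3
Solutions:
 u(y) = C1 - 28*y/9


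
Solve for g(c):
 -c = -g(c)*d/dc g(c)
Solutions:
 g(c) = -sqrt(C1 + c^2)
 g(c) = sqrt(C1 + c^2)


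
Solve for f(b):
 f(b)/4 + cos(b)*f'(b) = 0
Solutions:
 f(b) = C1*(sin(b) - 1)^(1/8)/(sin(b) + 1)^(1/8)


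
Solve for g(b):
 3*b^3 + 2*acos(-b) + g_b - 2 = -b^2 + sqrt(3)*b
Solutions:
 g(b) = C1 - 3*b^4/4 - b^3/3 + sqrt(3)*b^2/2 - 2*b*acos(-b) + 2*b - 2*sqrt(1 - b^2)


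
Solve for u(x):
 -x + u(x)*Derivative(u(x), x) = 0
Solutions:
 u(x) = -sqrt(C1 + x^2)
 u(x) = sqrt(C1 + x^2)


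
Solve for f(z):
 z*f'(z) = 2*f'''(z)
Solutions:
 f(z) = C1 + Integral(C2*airyai(2^(2/3)*z/2) + C3*airybi(2^(2/3)*z/2), z)


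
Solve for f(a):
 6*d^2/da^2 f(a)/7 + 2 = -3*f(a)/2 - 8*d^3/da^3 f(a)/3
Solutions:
 f(a) = C1*exp(a*(-6 + 3*3^(1/3)/(14*sqrt(2422) + 689)^(1/3) + 3^(2/3)*(14*sqrt(2422) + 689)^(1/3))/56)*sin(3*3^(1/6)*a*(-(14*sqrt(2422) + 689)^(1/3) + 3^(2/3)/(14*sqrt(2422) + 689)^(1/3))/56) + C2*exp(a*(-6 + 3*3^(1/3)/(14*sqrt(2422) + 689)^(1/3) + 3^(2/3)*(14*sqrt(2422) + 689)^(1/3))/56)*cos(3*3^(1/6)*a*(-(14*sqrt(2422) + 689)^(1/3) + 3^(2/3)/(14*sqrt(2422) + 689)^(1/3))/56) + C3*exp(-a*(3*3^(1/3)/(14*sqrt(2422) + 689)^(1/3) + 3 + 3^(2/3)*(14*sqrt(2422) + 689)^(1/3))/28) - 4/3


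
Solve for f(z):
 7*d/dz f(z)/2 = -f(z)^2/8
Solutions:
 f(z) = 28/(C1 + z)


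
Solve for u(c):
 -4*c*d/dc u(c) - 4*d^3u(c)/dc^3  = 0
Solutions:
 u(c) = C1 + Integral(C2*airyai(-c) + C3*airybi(-c), c)


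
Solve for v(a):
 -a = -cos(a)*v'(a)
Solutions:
 v(a) = C1 + Integral(a/cos(a), a)


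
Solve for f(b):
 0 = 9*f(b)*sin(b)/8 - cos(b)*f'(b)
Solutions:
 f(b) = C1/cos(b)^(9/8)


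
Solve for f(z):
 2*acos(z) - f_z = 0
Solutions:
 f(z) = C1 + 2*z*acos(z) - 2*sqrt(1 - z^2)


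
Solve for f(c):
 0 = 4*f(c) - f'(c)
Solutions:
 f(c) = C1*exp(4*c)


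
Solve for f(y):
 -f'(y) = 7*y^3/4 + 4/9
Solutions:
 f(y) = C1 - 7*y^4/16 - 4*y/9


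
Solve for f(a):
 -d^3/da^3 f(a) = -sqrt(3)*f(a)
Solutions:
 f(a) = C3*exp(3^(1/6)*a) + (C1*sin(3^(2/3)*a/2) + C2*cos(3^(2/3)*a/2))*exp(-3^(1/6)*a/2)


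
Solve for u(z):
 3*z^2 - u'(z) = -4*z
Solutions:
 u(z) = C1 + z^3 + 2*z^2


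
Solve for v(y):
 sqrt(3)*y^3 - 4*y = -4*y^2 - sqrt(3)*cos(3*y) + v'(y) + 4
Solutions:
 v(y) = C1 + sqrt(3)*y^4/4 + 4*y^3/3 - 2*y^2 - 4*y + sqrt(3)*sin(3*y)/3


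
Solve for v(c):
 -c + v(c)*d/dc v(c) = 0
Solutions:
 v(c) = -sqrt(C1 + c^2)
 v(c) = sqrt(C1 + c^2)


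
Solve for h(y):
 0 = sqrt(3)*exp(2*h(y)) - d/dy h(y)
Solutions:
 h(y) = log(-sqrt(-1/(C1 + sqrt(3)*y))) - log(2)/2
 h(y) = log(-1/(C1 + sqrt(3)*y))/2 - log(2)/2


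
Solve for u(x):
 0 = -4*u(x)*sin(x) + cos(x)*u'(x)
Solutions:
 u(x) = C1/cos(x)^4


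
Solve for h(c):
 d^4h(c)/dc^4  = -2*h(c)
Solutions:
 h(c) = (C1*sin(2^(3/4)*c/2) + C2*cos(2^(3/4)*c/2))*exp(-2^(3/4)*c/2) + (C3*sin(2^(3/4)*c/2) + C4*cos(2^(3/4)*c/2))*exp(2^(3/4)*c/2)


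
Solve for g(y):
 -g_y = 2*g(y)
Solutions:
 g(y) = C1*exp(-2*y)


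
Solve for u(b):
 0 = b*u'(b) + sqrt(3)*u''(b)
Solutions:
 u(b) = C1 + C2*erf(sqrt(2)*3^(3/4)*b/6)


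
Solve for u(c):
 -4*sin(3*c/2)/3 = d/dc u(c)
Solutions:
 u(c) = C1 + 8*cos(3*c/2)/9


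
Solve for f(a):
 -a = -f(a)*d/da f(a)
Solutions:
 f(a) = -sqrt(C1 + a^2)
 f(a) = sqrt(C1 + a^2)


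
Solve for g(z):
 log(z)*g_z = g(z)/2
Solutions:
 g(z) = C1*exp(li(z)/2)


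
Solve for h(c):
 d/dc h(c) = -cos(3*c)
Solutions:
 h(c) = C1 - sin(3*c)/3


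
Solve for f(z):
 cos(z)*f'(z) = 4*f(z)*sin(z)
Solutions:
 f(z) = C1/cos(z)^4


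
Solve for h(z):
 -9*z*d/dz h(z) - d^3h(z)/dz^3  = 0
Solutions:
 h(z) = C1 + Integral(C2*airyai(-3^(2/3)*z) + C3*airybi(-3^(2/3)*z), z)


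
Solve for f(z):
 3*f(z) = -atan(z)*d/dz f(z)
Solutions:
 f(z) = C1*exp(-3*Integral(1/atan(z), z))


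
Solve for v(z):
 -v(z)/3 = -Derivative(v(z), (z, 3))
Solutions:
 v(z) = C3*exp(3^(2/3)*z/3) + (C1*sin(3^(1/6)*z/2) + C2*cos(3^(1/6)*z/2))*exp(-3^(2/3)*z/6)


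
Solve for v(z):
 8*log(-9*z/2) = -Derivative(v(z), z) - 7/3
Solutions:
 v(z) = C1 - 8*z*log(-z) + z*(-16*log(3) + 8*log(2) + 17/3)


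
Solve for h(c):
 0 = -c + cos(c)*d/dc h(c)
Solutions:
 h(c) = C1 + Integral(c/cos(c), c)


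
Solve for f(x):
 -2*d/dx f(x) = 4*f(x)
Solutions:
 f(x) = C1*exp(-2*x)


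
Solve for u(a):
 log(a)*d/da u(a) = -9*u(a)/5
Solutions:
 u(a) = C1*exp(-9*li(a)/5)


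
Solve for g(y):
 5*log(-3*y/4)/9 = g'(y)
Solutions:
 g(y) = C1 + 5*y*log(-y)/9 + 5*y*(-2*log(2) - 1 + log(3))/9


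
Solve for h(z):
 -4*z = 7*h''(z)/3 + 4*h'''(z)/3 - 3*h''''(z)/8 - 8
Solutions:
 h(z) = C1 + C2*z + C3*exp(2*z*(8 - sqrt(190))/9) + C4*exp(2*z*(8 + sqrt(190))/9) - 2*z^3/7 + 108*z^2/49


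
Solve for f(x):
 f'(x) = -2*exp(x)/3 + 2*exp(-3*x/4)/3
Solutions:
 f(x) = C1 - 2*exp(x)/3 - 8*exp(-3*x/4)/9


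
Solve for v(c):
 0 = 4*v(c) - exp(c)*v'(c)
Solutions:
 v(c) = C1*exp(-4*exp(-c))


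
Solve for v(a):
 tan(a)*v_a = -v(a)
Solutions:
 v(a) = C1/sin(a)


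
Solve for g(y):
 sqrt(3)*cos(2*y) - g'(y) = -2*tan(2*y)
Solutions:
 g(y) = C1 - log(cos(2*y)) + sqrt(3)*sin(2*y)/2


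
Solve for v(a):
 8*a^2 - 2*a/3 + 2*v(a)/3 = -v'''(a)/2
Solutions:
 v(a) = C3*exp(-6^(2/3)*a/3) - 12*a^2 + a + (C1*sin(2^(2/3)*3^(1/6)*a/2) + C2*cos(2^(2/3)*3^(1/6)*a/2))*exp(6^(2/3)*a/6)


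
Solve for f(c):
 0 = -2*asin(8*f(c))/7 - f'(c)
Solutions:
 Integral(1/asin(8*_y), (_y, f(c))) = C1 - 2*c/7


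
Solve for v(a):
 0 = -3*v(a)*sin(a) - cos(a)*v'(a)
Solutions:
 v(a) = C1*cos(a)^3


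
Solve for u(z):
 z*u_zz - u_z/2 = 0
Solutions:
 u(z) = C1 + C2*z^(3/2)


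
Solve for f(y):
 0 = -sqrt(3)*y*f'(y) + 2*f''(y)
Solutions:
 f(y) = C1 + C2*erfi(3^(1/4)*y/2)


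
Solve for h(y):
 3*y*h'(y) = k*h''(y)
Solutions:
 h(y) = C1 + C2*erf(sqrt(6)*y*sqrt(-1/k)/2)/sqrt(-1/k)


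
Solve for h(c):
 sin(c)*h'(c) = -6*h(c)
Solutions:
 h(c) = C1*(cos(c)^3 + 3*cos(c)^2 + 3*cos(c) + 1)/(cos(c)^3 - 3*cos(c)^2 + 3*cos(c) - 1)


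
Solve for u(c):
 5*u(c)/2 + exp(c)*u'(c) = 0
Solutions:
 u(c) = C1*exp(5*exp(-c)/2)


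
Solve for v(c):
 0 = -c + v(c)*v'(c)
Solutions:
 v(c) = -sqrt(C1 + c^2)
 v(c) = sqrt(C1 + c^2)


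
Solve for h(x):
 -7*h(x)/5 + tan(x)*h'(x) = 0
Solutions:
 h(x) = C1*sin(x)^(7/5)


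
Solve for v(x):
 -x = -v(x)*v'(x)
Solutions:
 v(x) = -sqrt(C1 + x^2)
 v(x) = sqrt(C1 + x^2)


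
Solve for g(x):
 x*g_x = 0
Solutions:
 g(x) = C1


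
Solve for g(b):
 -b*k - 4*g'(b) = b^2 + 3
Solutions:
 g(b) = C1 - b^3/12 - b^2*k/8 - 3*b/4


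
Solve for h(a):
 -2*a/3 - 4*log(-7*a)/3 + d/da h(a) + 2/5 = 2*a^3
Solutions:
 h(a) = C1 + a^4/2 + a^2/3 + 4*a*log(-a)/3 + 2*a*(-13 + 10*log(7))/15


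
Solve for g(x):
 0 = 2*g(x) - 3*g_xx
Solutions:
 g(x) = C1*exp(-sqrt(6)*x/3) + C2*exp(sqrt(6)*x/3)


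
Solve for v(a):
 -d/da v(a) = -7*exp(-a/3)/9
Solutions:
 v(a) = C1 - 7*exp(-a/3)/3


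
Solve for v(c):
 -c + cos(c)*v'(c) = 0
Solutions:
 v(c) = C1 + Integral(c/cos(c), c)


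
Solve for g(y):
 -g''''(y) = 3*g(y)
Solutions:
 g(y) = (C1*sin(sqrt(2)*3^(1/4)*y/2) + C2*cos(sqrt(2)*3^(1/4)*y/2))*exp(-sqrt(2)*3^(1/4)*y/2) + (C3*sin(sqrt(2)*3^(1/4)*y/2) + C4*cos(sqrt(2)*3^(1/4)*y/2))*exp(sqrt(2)*3^(1/4)*y/2)


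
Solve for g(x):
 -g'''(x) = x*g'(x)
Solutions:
 g(x) = C1 + Integral(C2*airyai(-x) + C3*airybi(-x), x)


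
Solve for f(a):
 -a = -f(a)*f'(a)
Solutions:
 f(a) = -sqrt(C1 + a^2)
 f(a) = sqrt(C1 + a^2)


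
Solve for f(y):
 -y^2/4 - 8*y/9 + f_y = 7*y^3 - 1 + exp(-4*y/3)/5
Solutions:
 f(y) = C1 + 7*y^4/4 + y^3/12 + 4*y^2/9 - y - 3*exp(-4*y/3)/20


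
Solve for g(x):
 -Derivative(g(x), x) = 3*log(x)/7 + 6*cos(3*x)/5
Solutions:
 g(x) = C1 - 3*x*log(x)/7 + 3*x/7 - 2*sin(3*x)/5


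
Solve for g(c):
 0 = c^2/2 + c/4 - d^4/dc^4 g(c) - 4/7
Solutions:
 g(c) = C1 + C2*c + C3*c^2 + C4*c^3 + c^6/720 + c^5/480 - c^4/42


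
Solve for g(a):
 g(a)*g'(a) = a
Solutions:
 g(a) = -sqrt(C1 + a^2)
 g(a) = sqrt(C1 + a^2)


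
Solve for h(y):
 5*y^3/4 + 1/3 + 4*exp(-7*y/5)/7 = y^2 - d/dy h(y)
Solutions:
 h(y) = C1 - 5*y^4/16 + y^3/3 - y/3 + 20*exp(-7*y/5)/49


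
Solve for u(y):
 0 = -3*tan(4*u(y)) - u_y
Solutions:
 u(y) = -asin(C1*exp(-12*y))/4 + pi/4
 u(y) = asin(C1*exp(-12*y))/4


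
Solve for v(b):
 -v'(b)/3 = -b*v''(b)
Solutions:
 v(b) = C1 + C2*b^(4/3)


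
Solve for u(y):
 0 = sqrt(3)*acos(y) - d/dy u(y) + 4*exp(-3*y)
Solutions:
 u(y) = C1 + sqrt(3)*y*acos(y) - sqrt(3)*sqrt(1 - y^2) - 4*exp(-3*y)/3


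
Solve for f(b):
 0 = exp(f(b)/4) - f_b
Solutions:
 f(b) = 4*log(-1/(C1 + b)) + 8*log(2)


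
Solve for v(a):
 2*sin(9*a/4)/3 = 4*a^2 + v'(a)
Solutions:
 v(a) = C1 - 4*a^3/3 - 8*cos(9*a/4)/27


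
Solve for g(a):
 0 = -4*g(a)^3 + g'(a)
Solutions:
 g(a) = -sqrt(2)*sqrt(-1/(C1 + 4*a))/2
 g(a) = sqrt(2)*sqrt(-1/(C1 + 4*a))/2


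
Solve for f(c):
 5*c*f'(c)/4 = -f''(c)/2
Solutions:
 f(c) = C1 + C2*erf(sqrt(5)*c/2)


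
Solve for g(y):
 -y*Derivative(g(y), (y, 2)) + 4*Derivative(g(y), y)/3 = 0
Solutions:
 g(y) = C1 + C2*y^(7/3)


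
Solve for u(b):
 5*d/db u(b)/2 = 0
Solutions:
 u(b) = C1


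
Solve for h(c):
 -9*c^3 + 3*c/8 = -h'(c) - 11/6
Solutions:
 h(c) = C1 + 9*c^4/4 - 3*c^2/16 - 11*c/6


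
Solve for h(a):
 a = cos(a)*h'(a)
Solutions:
 h(a) = C1 + Integral(a/cos(a), a)


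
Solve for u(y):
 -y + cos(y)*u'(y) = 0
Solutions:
 u(y) = C1 + Integral(y/cos(y), y)


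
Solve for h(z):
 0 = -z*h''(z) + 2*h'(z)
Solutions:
 h(z) = C1 + C2*z^3


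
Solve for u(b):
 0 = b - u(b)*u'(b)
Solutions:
 u(b) = -sqrt(C1 + b^2)
 u(b) = sqrt(C1 + b^2)


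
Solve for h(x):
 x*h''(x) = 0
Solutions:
 h(x) = C1 + C2*x


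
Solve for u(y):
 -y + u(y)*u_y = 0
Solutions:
 u(y) = -sqrt(C1 + y^2)
 u(y) = sqrt(C1 + y^2)


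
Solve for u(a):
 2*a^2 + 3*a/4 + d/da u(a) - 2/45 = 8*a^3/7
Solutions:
 u(a) = C1 + 2*a^4/7 - 2*a^3/3 - 3*a^2/8 + 2*a/45


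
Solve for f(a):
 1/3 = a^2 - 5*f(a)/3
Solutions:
 f(a) = 3*a^2/5 - 1/5


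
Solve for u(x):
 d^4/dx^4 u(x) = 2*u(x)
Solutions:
 u(x) = C1*exp(-2^(1/4)*x) + C2*exp(2^(1/4)*x) + C3*sin(2^(1/4)*x) + C4*cos(2^(1/4)*x)


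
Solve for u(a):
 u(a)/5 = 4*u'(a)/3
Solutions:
 u(a) = C1*exp(3*a/20)


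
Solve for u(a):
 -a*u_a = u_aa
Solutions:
 u(a) = C1 + C2*erf(sqrt(2)*a/2)


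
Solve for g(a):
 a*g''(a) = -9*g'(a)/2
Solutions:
 g(a) = C1 + C2/a^(7/2)


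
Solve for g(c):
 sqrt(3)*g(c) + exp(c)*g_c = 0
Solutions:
 g(c) = C1*exp(sqrt(3)*exp(-c))


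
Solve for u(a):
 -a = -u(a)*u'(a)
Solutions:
 u(a) = -sqrt(C1 + a^2)
 u(a) = sqrt(C1 + a^2)


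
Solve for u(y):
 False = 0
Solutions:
 u(y) = C1 + zoo*y - 5*log(cos(3*y/4))/3


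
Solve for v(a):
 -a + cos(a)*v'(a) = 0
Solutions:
 v(a) = C1 + Integral(a/cos(a), a)


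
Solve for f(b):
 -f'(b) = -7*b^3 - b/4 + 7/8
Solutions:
 f(b) = C1 + 7*b^4/4 + b^2/8 - 7*b/8


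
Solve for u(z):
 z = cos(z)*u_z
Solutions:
 u(z) = C1 + Integral(z/cos(z), z)


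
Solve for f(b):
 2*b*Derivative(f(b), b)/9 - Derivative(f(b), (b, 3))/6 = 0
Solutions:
 f(b) = C1 + Integral(C2*airyai(6^(2/3)*b/3) + C3*airybi(6^(2/3)*b/3), b)


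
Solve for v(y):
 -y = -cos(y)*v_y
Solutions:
 v(y) = C1 + Integral(y/cos(y), y)


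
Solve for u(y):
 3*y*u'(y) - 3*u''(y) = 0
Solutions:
 u(y) = C1 + C2*erfi(sqrt(2)*y/2)


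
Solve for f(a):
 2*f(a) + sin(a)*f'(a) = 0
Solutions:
 f(a) = C1*(cos(a) + 1)/(cos(a) - 1)


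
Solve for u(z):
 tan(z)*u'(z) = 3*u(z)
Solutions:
 u(z) = C1*sin(z)^3


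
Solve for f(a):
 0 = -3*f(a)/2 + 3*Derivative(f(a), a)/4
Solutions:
 f(a) = C1*exp(2*a)


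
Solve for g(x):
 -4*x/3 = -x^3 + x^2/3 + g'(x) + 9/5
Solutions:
 g(x) = C1 + x^4/4 - x^3/9 - 2*x^2/3 - 9*x/5


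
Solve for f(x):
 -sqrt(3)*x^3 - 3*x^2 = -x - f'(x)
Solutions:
 f(x) = C1 + sqrt(3)*x^4/4 + x^3 - x^2/2


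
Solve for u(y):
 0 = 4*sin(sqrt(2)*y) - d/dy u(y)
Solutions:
 u(y) = C1 - 2*sqrt(2)*cos(sqrt(2)*y)


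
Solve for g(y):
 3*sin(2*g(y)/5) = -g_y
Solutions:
 3*y + 5*log(cos(2*g(y)/5) - 1)/4 - 5*log(cos(2*g(y)/5) + 1)/4 = C1


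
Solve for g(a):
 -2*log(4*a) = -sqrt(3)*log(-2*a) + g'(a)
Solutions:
 g(a) = C1 - a*(2 - sqrt(3))*log(a) + a*(-4*log(2) - sqrt(3) + sqrt(3)*log(2) + 2 + sqrt(3)*I*pi)


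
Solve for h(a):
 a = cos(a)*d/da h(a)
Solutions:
 h(a) = C1 + Integral(a/cos(a), a)


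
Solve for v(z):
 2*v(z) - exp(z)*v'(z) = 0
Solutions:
 v(z) = C1*exp(-2*exp(-z))


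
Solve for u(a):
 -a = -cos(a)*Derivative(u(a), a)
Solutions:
 u(a) = C1 + Integral(a/cos(a), a)


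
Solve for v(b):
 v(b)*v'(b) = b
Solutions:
 v(b) = -sqrt(C1 + b^2)
 v(b) = sqrt(C1 + b^2)


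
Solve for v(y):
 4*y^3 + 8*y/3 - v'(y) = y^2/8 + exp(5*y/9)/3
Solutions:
 v(y) = C1 + y^4 - y^3/24 + 4*y^2/3 - 3*exp(5*y/9)/5


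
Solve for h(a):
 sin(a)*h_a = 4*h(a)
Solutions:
 h(a) = C1*(cos(a)^2 - 2*cos(a) + 1)/(cos(a)^2 + 2*cos(a) + 1)


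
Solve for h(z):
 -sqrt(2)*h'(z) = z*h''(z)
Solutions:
 h(z) = C1 + C2*z^(1 - sqrt(2))


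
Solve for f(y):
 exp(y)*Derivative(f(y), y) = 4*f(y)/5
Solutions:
 f(y) = C1*exp(-4*exp(-y)/5)


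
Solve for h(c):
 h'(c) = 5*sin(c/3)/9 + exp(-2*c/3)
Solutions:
 h(c) = C1 - 5*cos(c/3)/3 - 3*exp(-2*c/3)/2


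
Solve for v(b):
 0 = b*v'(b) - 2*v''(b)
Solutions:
 v(b) = C1 + C2*erfi(b/2)


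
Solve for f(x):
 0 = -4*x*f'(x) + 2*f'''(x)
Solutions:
 f(x) = C1 + Integral(C2*airyai(2^(1/3)*x) + C3*airybi(2^(1/3)*x), x)


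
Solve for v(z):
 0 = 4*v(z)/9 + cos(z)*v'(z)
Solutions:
 v(z) = C1*(sin(z) - 1)^(2/9)/(sin(z) + 1)^(2/9)


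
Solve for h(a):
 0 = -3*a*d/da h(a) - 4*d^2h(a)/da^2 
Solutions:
 h(a) = C1 + C2*erf(sqrt(6)*a/4)


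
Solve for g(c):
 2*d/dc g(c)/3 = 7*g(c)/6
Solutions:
 g(c) = C1*exp(7*c/4)


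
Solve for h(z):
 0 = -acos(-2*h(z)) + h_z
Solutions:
 Integral(1/acos(-2*_y), (_y, h(z))) = C1 + z


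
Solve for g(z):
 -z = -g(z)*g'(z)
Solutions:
 g(z) = -sqrt(C1 + z^2)
 g(z) = sqrt(C1 + z^2)


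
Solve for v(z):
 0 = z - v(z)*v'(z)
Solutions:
 v(z) = -sqrt(C1 + z^2)
 v(z) = sqrt(C1 + z^2)


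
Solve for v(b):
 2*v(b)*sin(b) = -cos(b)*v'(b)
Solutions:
 v(b) = C1*cos(b)^2


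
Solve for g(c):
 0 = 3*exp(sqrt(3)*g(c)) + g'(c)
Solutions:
 g(c) = sqrt(3)*(2*log(1/(C1 + 3*c)) - log(3))/6


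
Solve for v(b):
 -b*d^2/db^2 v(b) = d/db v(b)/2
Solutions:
 v(b) = C1 + C2*sqrt(b)


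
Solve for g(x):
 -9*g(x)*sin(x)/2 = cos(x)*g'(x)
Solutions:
 g(x) = C1*cos(x)^(9/2)


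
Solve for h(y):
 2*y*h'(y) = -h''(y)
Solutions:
 h(y) = C1 + C2*erf(y)


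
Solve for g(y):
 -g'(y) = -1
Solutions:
 g(y) = C1 + y


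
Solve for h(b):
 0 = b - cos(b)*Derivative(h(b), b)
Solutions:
 h(b) = C1 + Integral(b/cos(b), b)


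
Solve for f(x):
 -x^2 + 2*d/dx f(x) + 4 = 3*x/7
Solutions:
 f(x) = C1 + x^3/6 + 3*x^2/28 - 2*x


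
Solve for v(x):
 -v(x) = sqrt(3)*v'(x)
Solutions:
 v(x) = C1*exp(-sqrt(3)*x/3)


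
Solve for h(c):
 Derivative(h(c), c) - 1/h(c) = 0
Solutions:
 h(c) = -sqrt(C1 + 2*c)
 h(c) = sqrt(C1 + 2*c)


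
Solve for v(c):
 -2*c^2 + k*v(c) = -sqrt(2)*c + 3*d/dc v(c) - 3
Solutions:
 v(c) = C1*exp(c*k/3) + 2*c^2/k - sqrt(2)*c/k + 12*c/k^2 - 3/k - 3*sqrt(2)/k^2 + 36/k^3


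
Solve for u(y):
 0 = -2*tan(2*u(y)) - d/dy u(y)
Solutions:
 u(y) = -asin(C1*exp(-4*y))/2 + pi/2
 u(y) = asin(C1*exp(-4*y))/2


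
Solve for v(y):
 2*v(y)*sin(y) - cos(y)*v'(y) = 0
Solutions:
 v(y) = C1/cos(y)^2


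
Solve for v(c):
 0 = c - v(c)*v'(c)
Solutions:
 v(c) = -sqrt(C1 + c^2)
 v(c) = sqrt(C1 + c^2)


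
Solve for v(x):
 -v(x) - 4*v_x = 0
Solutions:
 v(x) = C1*exp(-x/4)


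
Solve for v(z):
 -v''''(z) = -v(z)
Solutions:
 v(z) = C1*exp(-z) + C2*exp(z) + C3*sin(z) + C4*cos(z)


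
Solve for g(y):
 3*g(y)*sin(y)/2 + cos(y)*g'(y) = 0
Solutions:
 g(y) = C1*cos(y)^(3/2)


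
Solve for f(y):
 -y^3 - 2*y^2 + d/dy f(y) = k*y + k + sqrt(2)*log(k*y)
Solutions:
 f(y) = C1 + k*y^2/2 + y^4/4 + 2*y^3/3 + y*(k - sqrt(2)) + sqrt(2)*y*log(k*y)


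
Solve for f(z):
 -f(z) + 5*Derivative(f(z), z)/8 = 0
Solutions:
 f(z) = C1*exp(8*z/5)


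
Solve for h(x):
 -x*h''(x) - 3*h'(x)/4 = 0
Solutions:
 h(x) = C1 + C2*x^(1/4)


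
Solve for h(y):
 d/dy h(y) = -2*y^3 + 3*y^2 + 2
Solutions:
 h(y) = C1 - y^4/2 + y^3 + 2*y


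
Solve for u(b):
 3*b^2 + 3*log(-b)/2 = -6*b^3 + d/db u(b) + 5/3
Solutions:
 u(b) = C1 + 3*b^4/2 + b^3 + 3*b*log(-b)/2 - 19*b/6


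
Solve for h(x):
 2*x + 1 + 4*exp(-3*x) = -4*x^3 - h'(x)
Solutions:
 h(x) = C1 - x^4 - x^2 - x + 4*exp(-3*x)/3


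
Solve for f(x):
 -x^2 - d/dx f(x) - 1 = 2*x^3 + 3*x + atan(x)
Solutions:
 f(x) = C1 - x^4/2 - x^3/3 - 3*x^2/2 - x*atan(x) - x + log(x^2 + 1)/2


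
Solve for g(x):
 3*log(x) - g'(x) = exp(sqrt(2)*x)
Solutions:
 g(x) = C1 + 3*x*log(x) - 3*x - sqrt(2)*exp(sqrt(2)*x)/2


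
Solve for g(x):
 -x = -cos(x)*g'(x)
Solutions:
 g(x) = C1 + Integral(x/cos(x), x)


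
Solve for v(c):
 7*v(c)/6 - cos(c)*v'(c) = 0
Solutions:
 v(c) = C1*(sin(c) + 1)^(7/12)/(sin(c) - 1)^(7/12)


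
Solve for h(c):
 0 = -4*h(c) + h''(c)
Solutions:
 h(c) = C1*exp(-2*c) + C2*exp(2*c)


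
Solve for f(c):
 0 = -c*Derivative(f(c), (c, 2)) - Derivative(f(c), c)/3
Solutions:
 f(c) = C1 + C2*c^(2/3)


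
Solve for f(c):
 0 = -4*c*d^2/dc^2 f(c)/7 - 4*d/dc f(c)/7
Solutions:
 f(c) = C1 + C2*log(c)


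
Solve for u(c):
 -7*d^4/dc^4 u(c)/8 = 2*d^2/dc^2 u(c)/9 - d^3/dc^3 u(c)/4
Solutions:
 u(c) = C1 + C2*c + (C3*sin(sqrt(103)*c/21) + C4*cos(sqrt(103)*c/21))*exp(c/7)


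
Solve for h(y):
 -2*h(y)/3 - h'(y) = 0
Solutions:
 h(y) = C1*exp(-2*y/3)


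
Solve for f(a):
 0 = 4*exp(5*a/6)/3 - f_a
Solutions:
 f(a) = C1 + 8*exp(5*a/6)/5


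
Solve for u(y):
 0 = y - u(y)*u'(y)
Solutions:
 u(y) = -sqrt(C1 + y^2)
 u(y) = sqrt(C1 + y^2)


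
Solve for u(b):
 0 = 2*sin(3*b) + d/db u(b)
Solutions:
 u(b) = C1 + 2*cos(3*b)/3


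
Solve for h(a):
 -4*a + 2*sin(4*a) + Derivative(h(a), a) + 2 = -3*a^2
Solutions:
 h(a) = C1 - a^3 + 2*a^2 - 2*a + cos(4*a)/2


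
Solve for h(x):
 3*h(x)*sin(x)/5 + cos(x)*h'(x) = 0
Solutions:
 h(x) = C1*cos(x)^(3/5)


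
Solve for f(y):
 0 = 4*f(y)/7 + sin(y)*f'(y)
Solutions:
 f(y) = C1*(cos(y) + 1)^(2/7)/(cos(y) - 1)^(2/7)


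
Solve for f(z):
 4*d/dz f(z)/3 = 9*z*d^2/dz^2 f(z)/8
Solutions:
 f(z) = C1 + C2*z^(59/27)


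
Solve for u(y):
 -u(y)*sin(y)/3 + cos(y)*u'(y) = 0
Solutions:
 u(y) = C1/cos(y)^(1/3)


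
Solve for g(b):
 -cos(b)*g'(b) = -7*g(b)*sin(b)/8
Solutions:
 g(b) = C1/cos(b)^(7/8)


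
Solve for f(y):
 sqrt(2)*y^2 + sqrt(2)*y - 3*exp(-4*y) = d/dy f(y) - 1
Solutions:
 f(y) = C1 + sqrt(2)*y^3/3 + sqrt(2)*y^2/2 + y + 3*exp(-4*y)/4


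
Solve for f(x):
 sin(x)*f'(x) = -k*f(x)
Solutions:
 f(x) = C1*exp(k*(-log(cos(x) - 1) + log(cos(x) + 1))/2)


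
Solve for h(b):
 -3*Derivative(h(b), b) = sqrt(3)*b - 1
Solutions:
 h(b) = C1 - sqrt(3)*b^2/6 + b/3


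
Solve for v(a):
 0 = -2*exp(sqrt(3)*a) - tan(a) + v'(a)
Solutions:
 v(a) = C1 + 2*sqrt(3)*exp(sqrt(3)*a)/3 - log(cos(a))


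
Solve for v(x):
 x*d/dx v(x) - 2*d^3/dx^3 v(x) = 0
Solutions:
 v(x) = C1 + Integral(C2*airyai(2^(2/3)*x/2) + C3*airybi(2^(2/3)*x/2), x)


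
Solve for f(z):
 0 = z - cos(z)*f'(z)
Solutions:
 f(z) = C1 + Integral(z/cos(z), z)


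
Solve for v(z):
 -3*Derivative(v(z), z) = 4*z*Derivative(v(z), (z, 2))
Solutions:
 v(z) = C1 + C2*z^(1/4)


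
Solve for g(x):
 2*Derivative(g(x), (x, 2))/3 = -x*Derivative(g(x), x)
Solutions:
 g(x) = C1 + C2*erf(sqrt(3)*x/2)


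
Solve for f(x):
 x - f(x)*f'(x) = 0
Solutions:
 f(x) = -sqrt(C1 + x^2)
 f(x) = sqrt(C1 + x^2)


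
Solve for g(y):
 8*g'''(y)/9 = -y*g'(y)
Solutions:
 g(y) = C1 + Integral(C2*airyai(-3^(2/3)*y/2) + C3*airybi(-3^(2/3)*y/2), y)


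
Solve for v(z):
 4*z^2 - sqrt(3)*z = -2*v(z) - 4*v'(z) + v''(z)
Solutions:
 v(z) = C1*exp(z*(2 - sqrt(6))) + C2*exp(z*(2 + sqrt(6))) - 2*z^2 + sqrt(3)*z/2 + 8*z - 18 - sqrt(3)


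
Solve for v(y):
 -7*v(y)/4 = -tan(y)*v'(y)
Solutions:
 v(y) = C1*sin(y)^(7/4)


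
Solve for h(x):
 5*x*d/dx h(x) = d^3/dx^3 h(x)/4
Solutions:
 h(x) = C1 + Integral(C2*airyai(20^(1/3)*x) + C3*airybi(20^(1/3)*x), x)


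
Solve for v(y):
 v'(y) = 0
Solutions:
 v(y) = C1


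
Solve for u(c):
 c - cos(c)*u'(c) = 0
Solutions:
 u(c) = C1 + Integral(c/cos(c), c)


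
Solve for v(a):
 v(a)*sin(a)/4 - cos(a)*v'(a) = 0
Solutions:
 v(a) = C1/cos(a)^(1/4)


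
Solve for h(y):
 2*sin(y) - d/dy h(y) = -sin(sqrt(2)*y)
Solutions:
 h(y) = C1 - 2*cos(y) - sqrt(2)*cos(sqrt(2)*y)/2


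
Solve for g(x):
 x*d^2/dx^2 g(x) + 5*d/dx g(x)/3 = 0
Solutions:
 g(x) = C1 + C2/x^(2/3)


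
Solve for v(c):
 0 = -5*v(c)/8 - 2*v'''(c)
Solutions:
 v(c) = C3*exp(-2^(2/3)*5^(1/3)*c/4) + (C1*sin(2^(2/3)*sqrt(3)*5^(1/3)*c/8) + C2*cos(2^(2/3)*sqrt(3)*5^(1/3)*c/8))*exp(2^(2/3)*5^(1/3)*c/8)


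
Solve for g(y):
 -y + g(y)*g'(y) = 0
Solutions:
 g(y) = -sqrt(C1 + y^2)
 g(y) = sqrt(C1 + y^2)


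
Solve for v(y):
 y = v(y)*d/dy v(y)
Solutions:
 v(y) = -sqrt(C1 + y^2)
 v(y) = sqrt(C1 + y^2)


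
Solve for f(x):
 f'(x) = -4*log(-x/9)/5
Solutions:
 f(x) = C1 - 4*x*log(-x)/5 + 4*x*(1 + 2*log(3))/5


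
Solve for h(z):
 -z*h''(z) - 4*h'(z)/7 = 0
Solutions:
 h(z) = C1 + C2*z^(3/7)


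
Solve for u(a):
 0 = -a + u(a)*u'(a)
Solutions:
 u(a) = -sqrt(C1 + a^2)
 u(a) = sqrt(C1 + a^2)


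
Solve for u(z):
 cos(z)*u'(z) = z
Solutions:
 u(z) = C1 + Integral(z/cos(z), z)


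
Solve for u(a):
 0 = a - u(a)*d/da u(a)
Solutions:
 u(a) = -sqrt(C1 + a^2)
 u(a) = sqrt(C1 + a^2)


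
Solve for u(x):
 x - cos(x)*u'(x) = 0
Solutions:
 u(x) = C1 + Integral(x/cos(x), x)


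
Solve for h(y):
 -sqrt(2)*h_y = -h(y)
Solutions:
 h(y) = C1*exp(sqrt(2)*y/2)


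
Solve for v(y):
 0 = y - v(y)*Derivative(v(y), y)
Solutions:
 v(y) = -sqrt(C1 + y^2)
 v(y) = sqrt(C1 + y^2)


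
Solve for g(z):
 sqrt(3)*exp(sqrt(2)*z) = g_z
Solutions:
 g(z) = C1 + sqrt(6)*exp(sqrt(2)*z)/2


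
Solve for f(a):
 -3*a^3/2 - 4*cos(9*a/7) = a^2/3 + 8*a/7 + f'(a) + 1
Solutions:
 f(a) = C1 - 3*a^4/8 - a^3/9 - 4*a^2/7 - a - 28*sin(9*a/7)/9


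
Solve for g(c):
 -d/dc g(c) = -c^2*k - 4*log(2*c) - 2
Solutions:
 g(c) = C1 + c^3*k/3 + 4*c*log(c) - 2*c + c*log(16)


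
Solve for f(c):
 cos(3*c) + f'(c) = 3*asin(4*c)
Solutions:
 f(c) = C1 + 3*c*asin(4*c) + 3*sqrt(1 - 16*c^2)/4 - sin(3*c)/3


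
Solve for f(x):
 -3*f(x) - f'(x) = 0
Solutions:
 f(x) = C1*exp(-3*x)


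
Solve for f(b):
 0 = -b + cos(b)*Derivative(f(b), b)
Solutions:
 f(b) = C1 + Integral(b/cos(b), b)


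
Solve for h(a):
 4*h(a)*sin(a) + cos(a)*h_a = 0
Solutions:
 h(a) = C1*cos(a)^4


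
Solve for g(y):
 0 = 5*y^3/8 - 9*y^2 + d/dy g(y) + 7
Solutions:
 g(y) = C1 - 5*y^4/32 + 3*y^3 - 7*y


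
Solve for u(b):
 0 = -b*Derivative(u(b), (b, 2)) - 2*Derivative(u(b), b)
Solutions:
 u(b) = C1 + C2/b


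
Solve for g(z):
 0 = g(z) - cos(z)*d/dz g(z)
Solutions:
 g(z) = C1*sqrt(sin(z) + 1)/sqrt(sin(z) - 1)


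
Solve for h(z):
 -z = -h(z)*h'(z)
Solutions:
 h(z) = -sqrt(C1 + z^2)
 h(z) = sqrt(C1 + z^2)


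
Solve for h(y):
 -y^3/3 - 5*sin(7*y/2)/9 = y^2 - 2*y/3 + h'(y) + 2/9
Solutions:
 h(y) = C1 - y^4/12 - y^3/3 + y^2/3 - 2*y/9 + 10*cos(7*y/2)/63


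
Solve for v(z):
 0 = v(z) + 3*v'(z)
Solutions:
 v(z) = C1*exp(-z/3)


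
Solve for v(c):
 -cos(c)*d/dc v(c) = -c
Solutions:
 v(c) = C1 + Integral(c/cos(c), c)


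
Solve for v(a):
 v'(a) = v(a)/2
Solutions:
 v(a) = C1*exp(a/2)


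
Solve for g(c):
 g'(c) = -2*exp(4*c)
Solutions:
 g(c) = C1 - exp(4*c)/2


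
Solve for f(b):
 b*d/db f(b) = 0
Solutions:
 f(b) = C1


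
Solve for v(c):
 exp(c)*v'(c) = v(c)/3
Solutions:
 v(c) = C1*exp(-exp(-c)/3)


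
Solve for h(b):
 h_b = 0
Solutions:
 h(b) = C1


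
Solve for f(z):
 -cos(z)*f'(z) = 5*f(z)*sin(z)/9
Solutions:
 f(z) = C1*cos(z)^(5/9)


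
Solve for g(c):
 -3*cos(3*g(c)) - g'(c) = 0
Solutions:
 g(c) = -asin((C1 + exp(18*c))/(C1 - exp(18*c)))/3 + pi/3
 g(c) = asin((C1 + exp(18*c))/(C1 - exp(18*c)))/3


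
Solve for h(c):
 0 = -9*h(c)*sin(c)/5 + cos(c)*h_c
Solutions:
 h(c) = C1/cos(c)^(9/5)


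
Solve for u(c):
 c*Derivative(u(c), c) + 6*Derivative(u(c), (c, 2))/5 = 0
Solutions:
 u(c) = C1 + C2*erf(sqrt(15)*c/6)


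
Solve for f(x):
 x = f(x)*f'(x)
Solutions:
 f(x) = -sqrt(C1 + x^2)
 f(x) = sqrt(C1 + x^2)


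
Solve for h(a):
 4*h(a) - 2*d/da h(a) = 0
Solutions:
 h(a) = C1*exp(2*a)


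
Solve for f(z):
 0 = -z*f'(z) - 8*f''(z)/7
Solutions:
 f(z) = C1 + C2*erf(sqrt(7)*z/4)


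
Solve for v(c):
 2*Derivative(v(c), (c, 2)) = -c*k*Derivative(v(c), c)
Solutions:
 v(c) = Piecewise((-sqrt(pi)*C1*erf(c*sqrt(k)/2)/sqrt(k) - C2, (k > 0) | (k < 0)), (-C1*c - C2, True))


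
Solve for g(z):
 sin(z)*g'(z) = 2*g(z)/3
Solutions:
 g(z) = C1*(cos(z) - 1)^(1/3)/(cos(z) + 1)^(1/3)


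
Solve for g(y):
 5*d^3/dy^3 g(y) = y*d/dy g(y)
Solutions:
 g(y) = C1 + Integral(C2*airyai(5^(2/3)*y/5) + C3*airybi(5^(2/3)*y/5), y)


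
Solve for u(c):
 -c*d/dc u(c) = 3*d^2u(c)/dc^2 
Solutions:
 u(c) = C1 + C2*erf(sqrt(6)*c/6)


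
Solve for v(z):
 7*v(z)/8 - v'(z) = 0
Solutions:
 v(z) = C1*exp(7*z/8)


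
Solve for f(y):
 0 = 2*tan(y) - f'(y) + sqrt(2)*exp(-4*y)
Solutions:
 f(y) = C1 + log(tan(y)^2 + 1) - sqrt(2)*exp(-4*y)/4


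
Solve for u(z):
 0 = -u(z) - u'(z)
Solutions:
 u(z) = C1*exp(-z)


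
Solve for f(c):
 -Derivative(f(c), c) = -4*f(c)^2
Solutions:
 f(c) = -1/(C1 + 4*c)


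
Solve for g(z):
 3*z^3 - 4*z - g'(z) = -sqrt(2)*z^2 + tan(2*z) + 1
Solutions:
 g(z) = C1 + 3*z^4/4 + sqrt(2)*z^3/3 - 2*z^2 - z + log(cos(2*z))/2


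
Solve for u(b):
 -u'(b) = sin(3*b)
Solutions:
 u(b) = C1 + cos(3*b)/3


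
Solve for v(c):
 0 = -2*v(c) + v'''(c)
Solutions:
 v(c) = C3*exp(2^(1/3)*c) + (C1*sin(2^(1/3)*sqrt(3)*c/2) + C2*cos(2^(1/3)*sqrt(3)*c/2))*exp(-2^(1/3)*c/2)


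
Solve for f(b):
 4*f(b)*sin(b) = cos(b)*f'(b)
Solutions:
 f(b) = C1/cos(b)^4


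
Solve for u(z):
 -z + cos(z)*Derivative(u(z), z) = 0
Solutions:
 u(z) = C1 + Integral(z/cos(z), z)


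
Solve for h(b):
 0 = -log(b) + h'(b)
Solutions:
 h(b) = C1 + b*log(b) - b


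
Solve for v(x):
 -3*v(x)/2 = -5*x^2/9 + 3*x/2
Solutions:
 v(x) = x*(10*x - 27)/27


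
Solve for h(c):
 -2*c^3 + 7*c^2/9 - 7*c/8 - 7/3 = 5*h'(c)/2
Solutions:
 h(c) = C1 - c^4/5 + 14*c^3/135 - 7*c^2/40 - 14*c/15


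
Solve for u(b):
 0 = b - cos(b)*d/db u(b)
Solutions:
 u(b) = C1 + Integral(b/cos(b), b)


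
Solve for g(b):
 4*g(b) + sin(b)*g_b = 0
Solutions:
 g(b) = C1*(cos(b)^2 + 2*cos(b) + 1)/(cos(b)^2 - 2*cos(b) + 1)


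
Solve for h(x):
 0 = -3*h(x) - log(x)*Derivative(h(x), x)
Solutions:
 h(x) = C1*exp(-3*li(x))


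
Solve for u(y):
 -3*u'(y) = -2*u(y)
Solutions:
 u(y) = C1*exp(2*y/3)


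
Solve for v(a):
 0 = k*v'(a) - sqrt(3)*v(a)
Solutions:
 v(a) = C1*exp(sqrt(3)*a/k)


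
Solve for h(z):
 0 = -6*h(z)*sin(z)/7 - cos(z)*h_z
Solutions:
 h(z) = C1*cos(z)^(6/7)


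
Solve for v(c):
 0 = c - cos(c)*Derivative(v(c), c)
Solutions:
 v(c) = C1 + Integral(c/cos(c), c)


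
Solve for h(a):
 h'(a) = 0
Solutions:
 h(a) = C1


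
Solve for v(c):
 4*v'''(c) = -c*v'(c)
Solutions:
 v(c) = C1 + Integral(C2*airyai(-2^(1/3)*c/2) + C3*airybi(-2^(1/3)*c/2), c)


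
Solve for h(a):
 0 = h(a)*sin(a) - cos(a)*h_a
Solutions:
 h(a) = C1/cos(a)


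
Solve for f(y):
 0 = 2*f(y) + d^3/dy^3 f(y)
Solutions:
 f(y) = C3*exp(-2^(1/3)*y) + (C1*sin(2^(1/3)*sqrt(3)*y/2) + C2*cos(2^(1/3)*sqrt(3)*y/2))*exp(2^(1/3)*y/2)


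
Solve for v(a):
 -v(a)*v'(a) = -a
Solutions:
 v(a) = -sqrt(C1 + a^2)
 v(a) = sqrt(C1 + a^2)


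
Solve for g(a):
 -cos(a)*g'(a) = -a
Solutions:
 g(a) = C1 + Integral(a/cos(a), a)


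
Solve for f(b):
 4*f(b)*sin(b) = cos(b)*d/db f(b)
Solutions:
 f(b) = C1/cos(b)^4


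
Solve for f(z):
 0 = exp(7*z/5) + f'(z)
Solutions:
 f(z) = C1 - 5*exp(7*z/5)/7


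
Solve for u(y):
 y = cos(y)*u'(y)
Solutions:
 u(y) = C1 + Integral(y/cos(y), y)


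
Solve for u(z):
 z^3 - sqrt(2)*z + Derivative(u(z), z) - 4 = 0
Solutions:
 u(z) = C1 - z^4/4 + sqrt(2)*z^2/2 + 4*z


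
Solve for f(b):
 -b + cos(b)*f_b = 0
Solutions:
 f(b) = C1 + Integral(b/cos(b), b)


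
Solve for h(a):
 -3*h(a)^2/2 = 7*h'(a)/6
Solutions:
 h(a) = 7/(C1 + 9*a)


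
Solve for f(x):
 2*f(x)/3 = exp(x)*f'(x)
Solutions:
 f(x) = C1*exp(-2*exp(-x)/3)


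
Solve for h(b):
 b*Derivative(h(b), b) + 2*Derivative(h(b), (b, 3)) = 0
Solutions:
 h(b) = C1 + Integral(C2*airyai(-2^(2/3)*b/2) + C3*airybi(-2^(2/3)*b/2), b)


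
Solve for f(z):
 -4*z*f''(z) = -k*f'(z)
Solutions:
 f(z) = C1 + z^(re(k)/4 + 1)*(C2*sin(log(z)*Abs(im(k))/4) + C3*cos(log(z)*im(k)/4))


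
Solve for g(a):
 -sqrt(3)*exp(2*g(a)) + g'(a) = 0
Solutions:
 g(a) = log(-sqrt(-1/(C1 + sqrt(3)*a))) - log(2)/2
 g(a) = log(-1/(C1 + sqrt(3)*a))/2 - log(2)/2


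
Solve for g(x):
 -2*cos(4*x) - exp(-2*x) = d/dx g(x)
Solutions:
 g(x) = C1 - sin(4*x)/2 + exp(-2*x)/2


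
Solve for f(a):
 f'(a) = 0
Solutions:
 f(a) = C1


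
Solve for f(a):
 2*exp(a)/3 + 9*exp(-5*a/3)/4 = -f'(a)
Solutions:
 f(a) = C1 - 2*exp(a)/3 + 27*exp(-5*a/3)/20


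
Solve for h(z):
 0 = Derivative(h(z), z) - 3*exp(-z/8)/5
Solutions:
 h(z) = C1 - 24*exp(-z/8)/5


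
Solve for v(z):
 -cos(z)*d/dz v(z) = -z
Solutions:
 v(z) = C1 + Integral(z/cos(z), z)


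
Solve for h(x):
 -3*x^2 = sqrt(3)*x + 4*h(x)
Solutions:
 h(x) = x*(-3*x - sqrt(3))/4


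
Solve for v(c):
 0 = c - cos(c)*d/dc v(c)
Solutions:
 v(c) = C1 + Integral(c/cos(c), c)


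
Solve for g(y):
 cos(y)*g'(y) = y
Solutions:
 g(y) = C1 + Integral(y/cos(y), y)


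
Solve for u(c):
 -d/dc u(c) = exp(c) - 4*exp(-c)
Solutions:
 u(c) = C1 - exp(c) - 4*exp(-c)


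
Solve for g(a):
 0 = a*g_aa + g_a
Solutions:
 g(a) = C1 + C2*log(a)


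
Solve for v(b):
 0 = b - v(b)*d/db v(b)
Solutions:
 v(b) = -sqrt(C1 + b^2)
 v(b) = sqrt(C1 + b^2)


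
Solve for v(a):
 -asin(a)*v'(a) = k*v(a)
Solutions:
 v(a) = C1*exp(-k*Integral(1/asin(a), a))


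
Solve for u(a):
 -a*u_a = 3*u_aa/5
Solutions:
 u(a) = C1 + C2*erf(sqrt(30)*a/6)


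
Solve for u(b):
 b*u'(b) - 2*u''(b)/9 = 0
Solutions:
 u(b) = C1 + C2*erfi(3*b/2)


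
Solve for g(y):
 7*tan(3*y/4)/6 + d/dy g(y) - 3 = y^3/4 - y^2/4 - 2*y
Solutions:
 g(y) = C1 + y^4/16 - y^3/12 - y^2 + 3*y + 14*log(cos(3*y/4))/9


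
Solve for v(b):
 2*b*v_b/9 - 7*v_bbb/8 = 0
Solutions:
 v(b) = C1 + Integral(C2*airyai(2*294^(1/3)*b/21) + C3*airybi(2*294^(1/3)*b/21), b)


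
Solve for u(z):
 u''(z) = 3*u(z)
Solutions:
 u(z) = C1*exp(-sqrt(3)*z) + C2*exp(sqrt(3)*z)


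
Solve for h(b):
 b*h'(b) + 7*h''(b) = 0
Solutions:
 h(b) = C1 + C2*erf(sqrt(14)*b/14)


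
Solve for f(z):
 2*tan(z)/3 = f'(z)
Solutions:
 f(z) = C1 - 2*log(cos(z))/3


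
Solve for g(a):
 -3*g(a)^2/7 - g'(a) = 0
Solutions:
 g(a) = 7/(C1 + 3*a)


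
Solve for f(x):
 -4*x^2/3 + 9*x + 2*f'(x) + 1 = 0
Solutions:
 f(x) = C1 + 2*x^3/9 - 9*x^2/4 - x/2


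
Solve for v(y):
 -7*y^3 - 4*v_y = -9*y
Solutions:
 v(y) = C1 - 7*y^4/16 + 9*y^2/8


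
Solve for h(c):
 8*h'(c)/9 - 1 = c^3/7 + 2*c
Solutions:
 h(c) = C1 + 9*c^4/224 + 9*c^2/8 + 9*c/8


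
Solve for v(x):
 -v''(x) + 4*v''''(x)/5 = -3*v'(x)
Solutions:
 v(x) = C1 + C2*exp(15^(1/3)*x*(15^(1/3)/(sqrt(714) + 27)^(1/3) + (sqrt(714) + 27)^(1/3))/12)*sin(3^(1/6)*5^(1/3)*x*(-3^(2/3)*(sqrt(714) + 27)^(1/3) + 3*5^(1/3)/(sqrt(714) + 27)^(1/3))/12) + C3*exp(15^(1/3)*x*(15^(1/3)/(sqrt(714) + 27)^(1/3) + (sqrt(714) + 27)^(1/3))/12)*cos(3^(1/6)*5^(1/3)*x*(-3^(2/3)*(sqrt(714) + 27)^(1/3) + 3*5^(1/3)/(sqrt(714) + 27)^(1/3))/12) + C4*exp(-15^(1/3)*x*(15^(1/3)/(sqrt(714) + 27)^(1/3) + (sqrt(714) + 27)^(1/3))/6)


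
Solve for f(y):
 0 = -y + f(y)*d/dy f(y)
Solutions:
 f(y) = -sqrt(C1 + y^2)
 f(y) = sqrt(C1 + y^2)


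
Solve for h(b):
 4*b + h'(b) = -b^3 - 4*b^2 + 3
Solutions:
 h(b) = C1 - b^4/4 - 4*b^3/3 - 2*b^2 + 3*b


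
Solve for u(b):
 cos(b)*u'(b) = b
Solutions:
 u(b) = C1 + Integral(b/cos(b), b)


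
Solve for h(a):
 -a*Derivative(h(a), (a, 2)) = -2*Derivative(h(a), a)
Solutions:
 h(a) = C1 + C2*a^3


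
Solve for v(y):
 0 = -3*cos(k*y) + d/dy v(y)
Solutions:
 v(y) = C1 + 3*sin(k*y)/k


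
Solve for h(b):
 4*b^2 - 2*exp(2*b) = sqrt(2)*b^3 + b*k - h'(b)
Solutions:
 h(b) = C1 + sqrt(2)*b^4/4 - 4*b^3/3 + b^2*k/2 + exp(2*b)


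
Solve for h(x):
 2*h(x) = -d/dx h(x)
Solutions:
 h(x) = C1*exp(-2*x)


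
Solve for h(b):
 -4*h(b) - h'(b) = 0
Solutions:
 h(b) = C1*exp(-4*b)


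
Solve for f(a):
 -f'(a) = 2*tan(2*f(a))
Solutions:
 f(a) = -asin(C1*exp(-4*a))/2 + pi/2
 f(a) = asin(C1*exp(-4*a))/2


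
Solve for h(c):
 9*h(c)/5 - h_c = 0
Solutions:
 h(c) = C1*exp(9*c/5)


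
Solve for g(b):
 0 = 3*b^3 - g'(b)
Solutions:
 g(b) = C1 + 3*b^4/4


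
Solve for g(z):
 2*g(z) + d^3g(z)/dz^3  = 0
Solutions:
 g(z) = C3*exp(-2^(1/3)*z) + (C1*sin(2^(1/3)*sqrt(3)*z/2) + C2*cos(2^(1/3)*sqrt(3)*z/2))*exp(2^(1/3)*z/2)


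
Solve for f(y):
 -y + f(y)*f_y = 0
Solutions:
 f(y) = -sqrt(C1 + y^2)
 f(y) = sqrt(C1 + y^2)


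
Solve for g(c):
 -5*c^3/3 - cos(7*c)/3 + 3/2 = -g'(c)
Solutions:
 g(c) = C1 + 5*c^4/12 - 3*c/2 + sin(7*c)/21


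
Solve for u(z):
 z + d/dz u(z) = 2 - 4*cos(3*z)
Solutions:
 u(z) = C1 - z^2/2 + 2*z - 4*sin(3*z)/3


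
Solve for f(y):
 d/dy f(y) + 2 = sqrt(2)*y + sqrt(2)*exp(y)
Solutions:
 f(y) = C1 + sqrt(2)*y^2/2 - 2*y + sqrt(2)*exp(y)


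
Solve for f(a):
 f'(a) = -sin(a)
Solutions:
 f(a) = C1 + cos(a)


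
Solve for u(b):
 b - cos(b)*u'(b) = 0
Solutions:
 u(b) = C1 + Integral(b/cos(b), b)


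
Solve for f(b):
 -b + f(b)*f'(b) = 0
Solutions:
 f(b) = -sqrt(C1 + b^2)
 f(b) = sqrt(C1 + b^2)


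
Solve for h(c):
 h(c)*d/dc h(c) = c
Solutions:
 h(c) = -sqrt(C1 + c^2)
 h(c) = sqrt(C1 + c^2)


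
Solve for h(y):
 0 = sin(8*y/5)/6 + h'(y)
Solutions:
 h(y) = C1 + 5*cos(8*y/5)/48


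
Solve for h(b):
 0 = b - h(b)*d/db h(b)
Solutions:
 h(b) = -sqrt(C1 + b^2)
 h(b) = sqrt(C1 + b^2)


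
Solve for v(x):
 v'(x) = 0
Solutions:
 v(x) = C1


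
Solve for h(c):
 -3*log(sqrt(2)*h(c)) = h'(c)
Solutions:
 2*Integral(1/(2*log(_y) + log(2)), (_y, h(c)))/3 = C1 - c


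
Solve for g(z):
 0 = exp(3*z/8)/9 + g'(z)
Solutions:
 g(z) = C1 - 8*exp(3*z/8)/27


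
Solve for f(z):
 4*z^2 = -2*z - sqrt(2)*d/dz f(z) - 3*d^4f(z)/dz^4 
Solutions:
 f(z) = C1 + C4*exp(-2^(1/6)*3^(2/3)*z/3) - 2*sqrt(2)*z^3/3 - sqrt(2)*z^2/2 + (C2*sin(6^(1/6)*z/2) + C3*cos(6^(1/6)*z/2))*exp(2^(1/6)*3^(2/3)*z/6)


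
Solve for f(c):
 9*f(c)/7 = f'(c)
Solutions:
 f(c) = C1*exp(9*c/7)


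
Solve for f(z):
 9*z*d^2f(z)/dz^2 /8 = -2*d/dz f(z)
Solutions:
 f(z) = C1 + C2/z^(7/9)


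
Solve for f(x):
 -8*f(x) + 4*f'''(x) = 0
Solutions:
 f(x) = C3*exp(2^(1/3)*x) + (C1*sin(2^(1/3)*sqrt(3)*x/2) + C2*cos(2^(1/3)*sqrt(3)*x/2))*exp(-2^(1/3)*x/2)


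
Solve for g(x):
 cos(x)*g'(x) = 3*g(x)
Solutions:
 g(x) = C1*(sin(x) + 1)^(3/2)/(sin(x) - 1)^(3/2)


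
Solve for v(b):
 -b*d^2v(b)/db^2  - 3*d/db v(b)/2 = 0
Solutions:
 v(b) = C1 + C2/sqrt(b)


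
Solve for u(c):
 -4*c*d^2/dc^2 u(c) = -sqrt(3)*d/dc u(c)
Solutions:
 u(c) = C1 + C2*c^(sqrt(3)/4 + 1)


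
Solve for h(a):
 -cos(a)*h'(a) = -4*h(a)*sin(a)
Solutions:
 h(a) = C1/cos(a)^4


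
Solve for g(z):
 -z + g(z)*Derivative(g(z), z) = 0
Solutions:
 g(z) = -sqrt(C1 + z^2)
 g(z) = sqrt(C1 + z^2)


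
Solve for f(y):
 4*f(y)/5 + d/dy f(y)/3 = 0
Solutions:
 f(y) = C1*exp(-12*y/5)


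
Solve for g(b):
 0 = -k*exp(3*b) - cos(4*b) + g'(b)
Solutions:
 g(b) = C1 + k*exp(3*b)/3 + sin(4*b)/4


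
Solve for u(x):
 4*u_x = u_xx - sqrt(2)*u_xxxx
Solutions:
 u(x) = C1 + C2*exp(3^(1/3)*x*(sqrt(2)*3^(1/3)/(sqrt(3)*sqrt(216 - sqrt(2))/2 + 9*sqrt(2))^(1/3) + 2*(sqrt(3)*sqrt(216 - sqrt(2))/2 + 9*sqrt(2))^(1/3))/12)*sin(x*(-3*sqrt(6)/(3*sqrt(3)*sqrt(216 - sqrt(2))/2 + 27*sqrt(2))^(1/3) + 2*sqrt(3)*(3*sqrt(3)*sqrt(216 - sqrt(2))/2 + 27*sqrt(2))^(1/3))/12) + C3*exp(3^(1/3)*x*(sqrt(2)*3^(1/3)/(sqrt(3)*sqrt(216 - sqrt(2))/2 + 9*sqrt(2))^(1/3) + 2*(sqrt(3)*sqrt(216 - sqrt(2))/2 + 9*sqrt(2))^(1/3))/12)*cos(x*(-3*sqrt(6)/(3*sqrt(3)*sqrt(216 - sqrt(2))/2 + 27*sqrt(2))^(1/3) + 2*sqrt(3)*(3*sqrt(3)*sqrt(216 - sqrt(2))/2 + 27*sqrt(2))^(1/3))/12) + C4*exp(-3^(1/3)*x*(sqrt(2)*3^(1/3)/(sqrt(3)*sqrt(216 - sqrt(2))/2 + 9*sqrt(2))^(1/3) + 2*(sqrt(3)*sqrt(216 - sqrt(2))/2 + 9*sqrt(2))^(1/3))/6)
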